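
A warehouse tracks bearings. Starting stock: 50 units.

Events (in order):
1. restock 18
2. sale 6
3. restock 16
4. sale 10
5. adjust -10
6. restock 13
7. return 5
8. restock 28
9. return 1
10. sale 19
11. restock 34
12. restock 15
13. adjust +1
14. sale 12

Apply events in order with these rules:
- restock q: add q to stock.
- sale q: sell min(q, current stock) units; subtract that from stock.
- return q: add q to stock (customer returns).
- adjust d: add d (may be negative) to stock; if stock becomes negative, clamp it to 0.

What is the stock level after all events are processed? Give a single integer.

Processing events:
Start: stock = 50
  Event 1 (restock 18): 50 + 18 = 68
  Event 2 (sale 6): sell min(6,68)=6. stock: 68 - 6 = 62. total_sold = 6
  Event 3 (restock 16): 62 + 16 = 78
  Event 4 (sale 10): sell min(10,78)=10. stock: 78 - 10 = 68. total_sold = 16
  Event 5 (adjust -10): 68 + -10 = 58
  Event 6 (restock 13): 58 + 13 = 71
  Event 7 (return 5): 71 + 5 = 76
  Event 8 (restock 28): 76 + 28 = 104
  Event 9 (return 1): 104 + 1 = 105
  Event 10 (sale 19): sell min(19,105)=19. stock: 105 - 19 = 86. total_sold = 35
  Event 11 (restock 34): 86 + 34 = 120
  Event 12 (restock 15): 120 + 15 = 135
  Event 13 (adjust +1): 135 + 1 = 136
  Event 14 (sale 12): sell min(12,136)=12. stock: 136 - 12 = 124. total_sold = 47
Final: stock = 124, total_sold = 47

Answer: 124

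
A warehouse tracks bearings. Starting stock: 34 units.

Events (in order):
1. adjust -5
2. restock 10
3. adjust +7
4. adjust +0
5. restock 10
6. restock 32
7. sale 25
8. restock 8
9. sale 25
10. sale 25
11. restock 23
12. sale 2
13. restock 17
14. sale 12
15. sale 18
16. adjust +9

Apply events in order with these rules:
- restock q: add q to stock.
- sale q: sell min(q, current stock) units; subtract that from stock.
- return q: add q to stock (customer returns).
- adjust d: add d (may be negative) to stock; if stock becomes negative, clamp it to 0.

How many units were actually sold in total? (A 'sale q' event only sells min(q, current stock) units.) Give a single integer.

Processing events:
Start: stock = 34
  Event 1 (adjust -5): 34 + -5 = 29
  Event 2 (restock 10): 29 + 10 = 39
  Event 3 (adjust +7): 39 + 7 = 46
  Event 4 (adjust +0): 46 + 0 = 46
  Event 5 (restock 10): 46 + 10 = 56
  Event 6 (restock 32): 56 + 32 = 88
  Event 7 (sale 25): sell min(25,88)=25. stock: 88 - 25 = 63. total_sold = 25
  Event 8 (restock 8): 63 + 8 = 71
  Event 9 (sale 25): sell min(25,71)=25. stock: 71 - 25 = 46. total_sold = 50
  Event 10 (sale 25): sell min(25,46)=25. stock: 46 - 25 = 21. total_sold = 75
  Event 11 (restock 23): 21 + 23 = 44
  Event 12 (sale 2): sell min(2,44)=2. stock: 44 - 2 = 42. total_sold = 77
  Event 13 (restock 17): 42 + 17 = 59
  Event 14 (sale 12): sell min(12,59)=12. stock: 59 - 12 = 47. total_sold = 89
  Event 15 (sale 18): sell min(18,47)=18. stock: 47 - 18 = 29. total_sold = 107
  Event 16 (adjust +9): 29 + 9 = 38
Final: stock = 38, total_sold = 107

Answer: 107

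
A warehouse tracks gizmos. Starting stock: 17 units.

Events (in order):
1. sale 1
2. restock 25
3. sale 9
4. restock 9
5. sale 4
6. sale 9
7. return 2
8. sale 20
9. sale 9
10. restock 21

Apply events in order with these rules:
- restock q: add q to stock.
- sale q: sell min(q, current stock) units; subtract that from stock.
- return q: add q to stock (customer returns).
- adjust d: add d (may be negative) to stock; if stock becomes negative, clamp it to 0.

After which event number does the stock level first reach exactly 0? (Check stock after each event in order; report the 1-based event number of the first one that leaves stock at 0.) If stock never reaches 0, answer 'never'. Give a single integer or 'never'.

Answer: never

Derivation:
Processing events:
Start: stock = 17
  Event 1 (sale 1): sell min(1,17)=1. stock: 17 - 1 = 16. total_sold = 1
  Event 2 (restock 25): 16 + 25 = 41
  Event 3 (sale 9): sell min(9,41)=9. stock: 41 - 9 = 32. total_sold = 10
  Event 4 (restock 9): 32 + 9 = 41
  Event 5 (sale 4): sell min(4,41)=4. stock: 41 - 4 = 37. total_sold = 14
  Event 6 (sale 9): sell min(9,37)=9. stock: 37 - 9 = 28. total_sold = 23
  Event 7 (return 2): 28 + 2 = 30
  Event 8 (sale 20): sell min(20,30)=20. stock: 30 - 20 = 10. total_sold = 43
  Event 9 (sale 9): sell min(9,10)=9. stock: 10 - 9 = 1. total_sold = 52
  Event 10 (restock 21): 1 + 21 = 22
Final: stock = 22, total_sold = 52

Stock never reaches 0.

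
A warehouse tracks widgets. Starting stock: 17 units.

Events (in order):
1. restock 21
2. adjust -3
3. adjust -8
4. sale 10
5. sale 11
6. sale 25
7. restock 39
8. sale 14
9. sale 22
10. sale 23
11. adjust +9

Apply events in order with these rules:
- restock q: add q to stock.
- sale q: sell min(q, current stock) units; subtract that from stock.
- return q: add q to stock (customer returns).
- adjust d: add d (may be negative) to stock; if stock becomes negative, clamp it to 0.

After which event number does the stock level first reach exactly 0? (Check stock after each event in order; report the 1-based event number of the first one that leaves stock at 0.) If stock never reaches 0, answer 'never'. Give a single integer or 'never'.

Answer: 6

Derivation:
Processing events:
Start: stock = 17
  Event 1 (restock 21): 17 + 21 = 38
  Event 2 (adjust -3): 38 + -3 = 35
  Event 3 (adjust -8): 35 + -8 = 27
  Event 4 (sale 10): sell min(10,27)=10. stock: 27 - 10 = 17. total_sold = 10
  Event 5 (sale 11): sell min(11,17)=11. stock: 17 - 11 = 6. total_sold = 21
  Event 6 (sale 25): sell min(25,6)=6. stock: 6 - 6 = 0. total_sold = 27
  Event 7 (restock 39): 0 + 39 = 39
  Event 8 (sale 14): sell min(14,39)=14. stock: 39 - 14 = 25. total_sold = 41
  Event 9 (sale 22): sell min(22,25)=22. stock: 25 - 22 = 3. total_sold = 63
  Event 10 (sale 23): sell min(23,3)=3. stock: 3 - 3 = 0. total_sold = 66
  Event 11 (adjust +9): 0 + 9 = 9
Final: stock = 9, total_sold = 66

First zero at event 6.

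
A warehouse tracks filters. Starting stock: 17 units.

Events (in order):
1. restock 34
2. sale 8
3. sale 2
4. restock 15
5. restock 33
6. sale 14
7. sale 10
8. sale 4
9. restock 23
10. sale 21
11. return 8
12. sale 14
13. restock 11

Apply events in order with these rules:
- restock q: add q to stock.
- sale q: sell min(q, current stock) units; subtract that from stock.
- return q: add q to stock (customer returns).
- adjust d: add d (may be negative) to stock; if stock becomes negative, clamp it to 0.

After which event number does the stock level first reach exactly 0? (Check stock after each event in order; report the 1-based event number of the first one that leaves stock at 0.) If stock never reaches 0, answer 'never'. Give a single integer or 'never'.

Answer: never

Derivation:
Processing events:
Start: stock = 17
  Event 1 (restock 34): 17 + 34 = 51
  Event 2 (sale 8): sell min(8,51)=8. stock: 51 - 8 = 43. total_sold = 8
  Event 3 (sale 2): sell min(2,43)=2. stock: 43 - 2 = 41. total_sold = 10
  Event 4 (restock 15): 41 + 15 = 56
  Event 5 (restock 33): 56 + 33 = 89
  Event 6 (sale 14): sell min(14,89)=14. stock: 89 - 14 = 75. total_sold = 24
  Event 7 (sale 10): sell min(10,75)=10. stock: 75 - 10 = 65. total_sold = 34
  Event 8 (sale 4): sell min(4,65)=4. stock: 65 - 4 = 61. total_sold = 38
  Event 9 (restock 23): 61 + 23 = 84
  Event 10 (sale 21): sell min(21,84)=21. stock: 84 - 21 = 63. total_sold = 59
  Event 11 (return 8): 63 + 8 = 71
  Event 12 (sale 14): sell min(14,71)=14. stock: 71 - 14 = 57. total_sold = 73
  Event 13 (restock 11): 57 + 11 = 68
Final: stock = 68, total_sold = 73

Stock never reaches 0.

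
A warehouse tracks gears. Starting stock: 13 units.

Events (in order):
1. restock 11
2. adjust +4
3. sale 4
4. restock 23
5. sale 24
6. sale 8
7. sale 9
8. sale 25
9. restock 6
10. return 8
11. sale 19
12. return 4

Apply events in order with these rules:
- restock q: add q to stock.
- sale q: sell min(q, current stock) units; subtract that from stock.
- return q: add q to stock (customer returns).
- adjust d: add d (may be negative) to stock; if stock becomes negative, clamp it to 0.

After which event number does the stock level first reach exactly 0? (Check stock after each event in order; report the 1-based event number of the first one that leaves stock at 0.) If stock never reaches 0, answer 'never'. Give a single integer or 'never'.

Answer: 8

Derivation:
Processing events:
Start: stock = 13
  Event 1 (restock 11): 13 + 11 = 24
  Event 2 (adjust +4): 24 + 4 = 28
  Event 3 (sale 4): sell min(4,28)=4. stock: 28 - 4 = 24. total_sold = 4
  Event 4 (restock 23): 24 + 23 = 47
  Event 5 (sale 24): sell min(24,47)=24. stock: 47 - 24 = 23. total_sold = 28
  Event 6 (sale 8): sell min(8,23)=8. stock: 23 - 8 = 15. total_sold = 36
  Event 7 (sale 9): sell min(9,15)=9. stock: 15 - 9 = 6. total_sold = 45
  Event 8 (sale 25): sell min(25,6)=6. stock: 6 - 6 = 0. total_sold = 51
  Event 9 (restock 6): 0 + 6 = 6
  Event 10 (return 8): 6 + 8 = 14
  Event 11 (sale 19): sell min(19,14)=14. stock: 14 - 14 = 0. total_sold = 65
  Event 12 (return 4): 0 + 4 = 4
Final: stock = 4, total_sold = 65

First zero at event 8.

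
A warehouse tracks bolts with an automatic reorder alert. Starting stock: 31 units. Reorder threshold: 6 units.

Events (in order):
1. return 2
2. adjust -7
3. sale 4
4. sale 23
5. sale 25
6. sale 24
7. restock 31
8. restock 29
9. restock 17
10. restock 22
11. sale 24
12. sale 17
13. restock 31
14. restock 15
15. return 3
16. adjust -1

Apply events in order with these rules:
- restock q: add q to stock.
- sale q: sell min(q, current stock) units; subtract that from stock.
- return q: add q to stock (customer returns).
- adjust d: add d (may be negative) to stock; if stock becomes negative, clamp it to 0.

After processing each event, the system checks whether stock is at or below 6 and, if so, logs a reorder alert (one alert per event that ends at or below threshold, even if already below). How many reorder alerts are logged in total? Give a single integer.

Processing events:
Start: stock = 31
  Event 1 (return 2): 31 + 2 = 33
  Event 2 (adjust -7): 33 + -7 = 26
  Event 3 (sale 4): sell min(4,26)=4. stock: 26 - 4 = 22. total_sold = 4
  Event 4 (sale 23): sell min(23,22)=22. stock: 22 - 22 = 0. total_sold = 26
  Event 5 (sale 25): sell min(25,0)=0. stock: 0 - 0 = 0. total_sold = 26
  Event 6 (sale 24): sell min(24,0)=0. stock: 0 - 0 = 0. total_sold = 26
  Event 7 (restock 31): 0 + 31 = 31
  Event 8 (restock 29): 31 + 29 = 60
  Event 9 (restock 17): 60 + 17 = 77
  Event 10 (restock 22): 77 + 22 = 99
  Event 11 (sale 24): sell min(24,99)=24. stock: 99 - 24 = 75. total_sold = 50
  Event 12 (sale 17): sell min(17,75)=17. stock: 75 - 17 = 58. total_sold = 67
  Event 13 (restock 31): 58 + 31 = 89
  Event 14 (restock 15): 89 + 15 = 104
  Event 15 (return 3): 104 + 3 = 107
  Event 16 (adjust -1): 107 + -1 = 106
Final: stock = 106, total_sold = 67

Checking against threshold 6:
  After event 1: stock=33 > 6
  After event 2: stock=26 > 6
  After event 3: stock=22 > 6
  After event 4: stock=0 <= 6 -> ALERT
  After event 5: stock=0 <= 6 -> ALERT
  After event 6: stock=0 <= 6 -> ALERT
  After event 7: stock=31 > 6
  After event 8: stock=60 > 6
  After event 9: stock=77 > 6
  After event 10: stock=99 > 6
  After event 11: stock=75 > 6
  After event 12: stock=58 > 6
  After event 13: stock=89 > 6
  After event 14: stock=104 > 6
  After event 15: stock=107 > 6
  After event 16: stock=106 > 6
Alert events: [4, 5, 6]. Count = 3

Answer: 3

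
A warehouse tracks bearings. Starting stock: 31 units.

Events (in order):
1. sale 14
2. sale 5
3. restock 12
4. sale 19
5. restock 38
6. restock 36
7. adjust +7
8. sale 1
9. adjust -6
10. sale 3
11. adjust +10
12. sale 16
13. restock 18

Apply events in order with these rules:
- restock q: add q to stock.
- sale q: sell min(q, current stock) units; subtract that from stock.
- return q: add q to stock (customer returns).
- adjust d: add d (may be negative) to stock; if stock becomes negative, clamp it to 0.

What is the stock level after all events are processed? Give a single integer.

Answer: 88

Derivation:
Processing events:
Start: stock = 31
  Event 1 (sale 14): sell min(14,31)=14. stock: 31 - 14 = 17. total_sold = 14
  Event 2 (sale 5): sell min(5,17)=5. stock: 17 - 5 = 12. total_sold = 19
  Event 3 (restock 12): 12 + 12 = 24
  Event 4 (sale 19): sell min(19,24)=19. stock: 24 - 19 = 5. total_sold = 38
  Event 5 (restock 38): 5 + 38 = 43
  Event 6 (restock 36): 43 + 36 = 79
  Event 7 (adjust +7): 79 + 7 = 86
  Event 8 (sale 1): sell min(1,86)=1. stock: 86 - 1 = 85. total_sold = 39
  Event 9 (adjust -6): 85 + -6 = 79
  Event 10 (sale 3): sell min(3,79)=3. stock: 79 - 3 = 76. total_sold = 42
  Event 11 (adjust +10): 76 + 10 = 86
  Event 12 (sale 16): sell min(16,86)=16. stock: 86 - 16 = 70. total_sold = 58
  Event 13 (restock 18): 70 + 18 = 88
Final: stock = 88, total_sold = 58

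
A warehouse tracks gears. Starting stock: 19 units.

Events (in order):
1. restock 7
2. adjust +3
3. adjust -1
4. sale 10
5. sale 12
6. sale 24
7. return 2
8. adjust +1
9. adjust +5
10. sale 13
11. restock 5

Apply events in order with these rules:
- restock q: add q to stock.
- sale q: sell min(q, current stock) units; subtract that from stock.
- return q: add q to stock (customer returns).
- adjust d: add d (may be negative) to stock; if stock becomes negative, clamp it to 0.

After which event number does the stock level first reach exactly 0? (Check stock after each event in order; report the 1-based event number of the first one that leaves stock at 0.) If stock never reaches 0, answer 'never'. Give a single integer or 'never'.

Processing events:
Start: stock = 19
  Event 1 (restock 7): 19 + 7 = 26
  Event 2 (adjust +3): 26 + 3 = 29
  Event 3 (adjust -1): 29 + -1 = 28
  Event 4 (sale 10): sell min(10,28)=10. stock: 28 - 10 = 18. total_sold = 10
  Event 5 (sale 12): sell min(12,18)=12. stock: 18 - 12 = 6. total_sold = 22
  Event 6 (sale 24): sell min(24,6)=6. stock: 6 - 6 = 0. total_sold = 28
  Event 7 (return 2): 0 + 2 = 2
  Event 8 (adjust +1): 2 + 1 = 3
  Event 9 (adjust +5): 3 + 5 = 8
  Event 10 (sale 13): sell min(13,8)=8. stock: 8 - 8 = 0. total_sold = 36
  Event 11 (restock 5): 0 + 5 = 5
Final: stock = 5, total_sold = 36

First zero at event 6.

Answer: 6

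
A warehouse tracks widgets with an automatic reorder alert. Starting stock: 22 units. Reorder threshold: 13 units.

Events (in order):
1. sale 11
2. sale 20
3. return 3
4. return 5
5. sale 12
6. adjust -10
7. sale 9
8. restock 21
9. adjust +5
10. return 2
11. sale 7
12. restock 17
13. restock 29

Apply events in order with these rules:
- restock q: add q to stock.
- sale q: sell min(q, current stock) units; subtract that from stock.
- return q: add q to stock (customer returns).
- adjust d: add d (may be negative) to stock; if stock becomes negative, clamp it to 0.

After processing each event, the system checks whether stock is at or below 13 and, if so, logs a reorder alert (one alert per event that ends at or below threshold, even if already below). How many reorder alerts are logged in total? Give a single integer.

Answer: 7

Derivation:
Processing events:
Start: stock = 22
  Event 1 (sale 11): sell min(11,22)=11. stock: 22 - 11 = 11. total_sold = 11
  Event 2 (sale 20): sell min(20,11)=11. stock: 11 - 11 = 0. total_sold = 22
  Event 3 (return 3): 0 + 3 = 3
  Event 4 (return 5): 3 + 5 = 8
  Event 5 (sale 12): sell min(12,8)=8. stock: 8 - 8 = 0. total_sold = 30
  Event 6 (adjust -10): 0 + -10 = 0 (clamped to 0)
  Event 7 (sale 9): sell min(9,0)=0. stock: 0 - 0 = 0. total_sold = 30
  Event 8 (restock 21): 0 + 21 = 21
  Event 9 (adjust +5): 21 + 5 = 26
  Event 10 (return 2): 26 + 2 = 28
  Event 11 (sale 7): sell min(7,28)=7. stock: 28 - 7 = 21. total_sold = 37
  Event 12 (restock 17): 21 + 17 = 38
  Event 13 (restock 29): 38 + 29 = 67
Final: stock = 67, total_sold = 37

Checking against threshold 13:
  After event 1: stock=11 <= 13 -> ALERT
  After event 2: stock=0 <= 13 -> ALERT
  After event 3: stock=3 <= 13 -> ALERT
  After event 4: stock=8 <= 13 -> ALERT
  After event 5: stock=0 <= 13 -> ALERT
  After event 6: stock=0 <= 13 -> ALERT
  After event 7: stock=0 <= 13 -> ALERT
  After event 8: stock=21 > 13
  After event 9: stock=26 > 13
  After event 10: stock=28 > 13
  After event 11: stock=21 > 13
  After event 12: stock=38 > 13
  After event 13: stock=67 > 13
Alert events: [1, 2, 3, 4, 5, 6, 7]. Count = 7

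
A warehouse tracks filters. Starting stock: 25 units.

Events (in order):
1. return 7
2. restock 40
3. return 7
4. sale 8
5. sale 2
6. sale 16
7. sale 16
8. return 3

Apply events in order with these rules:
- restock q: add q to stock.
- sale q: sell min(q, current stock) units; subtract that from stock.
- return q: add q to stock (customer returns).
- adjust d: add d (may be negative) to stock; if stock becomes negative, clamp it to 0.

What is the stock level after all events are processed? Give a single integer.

Answer: 40

Derivation:
Processing events:
Start: stock = 25
  Event 1 (return 7): 25 + 7 = 32
  Event 2 (restock 40): 32 + 40 = 72
  Event 3 (return 7): 72 + 7 = 79
  Event 4 (sale 8): sell min(8,79)=8. stock: 79 - 8 = 71. total_sold = 8
  Event 5 (sale 2): sell min(2,71)=2. stock: 71 - 2 = 69. total_sold = 10
  Event 6 (sale 16): sell min(16,69)=16. stock: 69 - 16 = 53. total_sold = 26
  Event 7 (sale 16): sell min(16,53)=16. stock: 53 - 16 = 37. total_sold = 42
  Event 8 (return 3): 37 + 3 = 40
Final: stock = 40, total_sold = 42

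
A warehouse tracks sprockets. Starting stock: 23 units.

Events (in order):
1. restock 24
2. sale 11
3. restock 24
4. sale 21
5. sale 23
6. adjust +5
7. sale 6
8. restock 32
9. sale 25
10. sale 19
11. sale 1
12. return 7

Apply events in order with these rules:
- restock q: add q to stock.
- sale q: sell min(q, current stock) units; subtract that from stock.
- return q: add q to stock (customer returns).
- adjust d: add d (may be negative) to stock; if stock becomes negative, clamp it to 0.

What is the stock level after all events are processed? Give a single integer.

Answer: 9

Derivation:
Processing events:
Start: stock = 23
  Event 1 (restock 24): 23 + 24 = 47
  Event 2 (sale 11): sell min(11,47)=11. stock: 47 - 11 = 36. total_sold = 11
  Event 3 (restock 24): 36 + 24 = 60
  Event 4 (sale 21): sell min(21,60)=21. stock: 60 - 21 = 39. total_sold = 32
  Event 5 (sale 23): sell min(23,39)=23. stock: 39 - 23 = 16. total_sold = 55
  Event 6 (adjust +5): 16 + 5 = 21
  Event 7 (sale 6): sell min(6,21)=6. stock: 21 - 6 = 15. total_sold = 61
  Event 8 (restock 32): 15 + 32 = 47
  Event 9 (sale 25): sell min(25,47)=25. stock: 47 - 25 = 22. total_sold = 86
  Event 10 (sale 19): sell min(19,22)=19. stock: 22 - 19 = 3. total_sold = 105
  Event 11 (sale 1): sell min(1,3)=1. stock: 3 - 1 = 2. total_sold = 106
  Event 12 (return 7): 2 + 7 = 9
Final: stock = 9, total_sold = 106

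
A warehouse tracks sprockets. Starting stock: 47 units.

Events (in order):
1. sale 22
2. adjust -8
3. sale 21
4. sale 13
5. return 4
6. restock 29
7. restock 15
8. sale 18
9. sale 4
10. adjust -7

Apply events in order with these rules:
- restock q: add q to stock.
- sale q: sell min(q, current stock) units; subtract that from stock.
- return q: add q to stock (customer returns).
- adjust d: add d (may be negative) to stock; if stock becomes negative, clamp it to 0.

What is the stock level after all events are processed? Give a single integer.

Answer: 19

Derivation:
Processing events:
Start: stock = 47
  Event 1 (sale 22): sell min(22,47)=22. stock: 47 - 22 = 25. total_sold = 22
  Event 2 (adjust -8): 25 + -8 = 17
  Event 3 (sale 21): sell min(21,17)=17. stock: 17 - 17 = 0. total_sold = 39
  Event 4 (sale 13): sell min(13,0)=0. stock: 0 - 0 = 0. total_sold = 39
  Event 5 (return 4): 0 + 4 = 4
  Event 6 (restock 29): 4 + 29 = 33
  Event 7 (restock 15): 33 + 15 = 48
  Event 8 (sale 18): sell min(18,48)=18. stock: 48 - 18 = 30. total_sold = 57
  Event 9 (sale 4): sell min(4,30)=4. stock: 30 - 4 = 26. total_sold = 61
  Event 10 (adjust -7): 26 + -7 = 19
Final: stock = 19, total_sold = 61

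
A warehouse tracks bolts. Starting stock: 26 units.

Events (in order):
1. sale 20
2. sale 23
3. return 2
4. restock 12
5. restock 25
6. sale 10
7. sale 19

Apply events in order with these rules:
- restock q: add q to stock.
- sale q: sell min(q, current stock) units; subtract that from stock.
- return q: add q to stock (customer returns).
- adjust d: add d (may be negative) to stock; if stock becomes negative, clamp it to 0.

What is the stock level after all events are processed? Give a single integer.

Processing events:
Start: stock = 26
  Event 1 (sale 20): sell min(20,26)=20. stock: 26 - 20 = 6. total_sold = 20
  Event 2 (sale 23): sell min(23,6)=6. stock: 6 - 6 = 0. total_sold = 26
  Event 3 (return 2): 0 + 2 = 2
  Event 4 (restock 12): 2 + 12 = 14
  Event 5 (restock 25): 14 + 25 = 39
  Event 6 (sale 10): sell min(10,39)=10. stock: 39 - 10 = 29. total_sold = 36
  Event 7 (sale 19): sell min(19,29)=19. stock: 29 - 19 = 10. total_sold = 55
Final: stock = 10, total_sold = 55

Answer: 10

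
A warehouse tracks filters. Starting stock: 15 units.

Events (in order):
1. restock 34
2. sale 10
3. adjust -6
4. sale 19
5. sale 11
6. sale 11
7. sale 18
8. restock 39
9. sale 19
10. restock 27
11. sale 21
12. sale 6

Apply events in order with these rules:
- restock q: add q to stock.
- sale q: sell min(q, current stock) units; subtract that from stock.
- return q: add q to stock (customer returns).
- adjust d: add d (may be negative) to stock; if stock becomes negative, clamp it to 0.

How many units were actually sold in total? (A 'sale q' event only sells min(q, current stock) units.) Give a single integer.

Answer: 89

Derivation:
Processing events:
Start: stock = 15
  Event 1 (restock 34): 15 + 34 = 49
  Event 2 (sale 10): sell min(10,49)=10. stock: 49 - 10 = 39. total_sold = 10
  Event 3 (adjust -6): 39 + -6 = 33
  Event 4 (sale 19): sell min(19,33)=19. stock: 33 - 19 = 14. total_sold = 29
  Event 5 (sale 11): sell min(11,14)=11. stock: 14 - 11 = 3. total_sold = 40
  Event 6 (sale 11): sell min(11,3)=3. stock: 3 - 3 = 0. total_sold = 43
  Event 7 (sale 18): sell min(18,0)=0. stock: 0 - 0 = 0. total_sold = 43
  Event 8 (restock 39): 0 + 39 = 39
  Event 9 (sale 19): sell min(19,39)=19. stock: 39 - 19 = 20. total_sold = 62
  Event 10 (restock 27): 20 + 27 = 47
  Event 11 (sale 21): sell min(21,47)=21. stock: 47 - 21 = 26. total_sold = 83
  Event 12 (sale 6): sell min(6,26)=6. stock: 26 - 6 = 20. total_sold = 89
Final: stock = 20, total_sold = 89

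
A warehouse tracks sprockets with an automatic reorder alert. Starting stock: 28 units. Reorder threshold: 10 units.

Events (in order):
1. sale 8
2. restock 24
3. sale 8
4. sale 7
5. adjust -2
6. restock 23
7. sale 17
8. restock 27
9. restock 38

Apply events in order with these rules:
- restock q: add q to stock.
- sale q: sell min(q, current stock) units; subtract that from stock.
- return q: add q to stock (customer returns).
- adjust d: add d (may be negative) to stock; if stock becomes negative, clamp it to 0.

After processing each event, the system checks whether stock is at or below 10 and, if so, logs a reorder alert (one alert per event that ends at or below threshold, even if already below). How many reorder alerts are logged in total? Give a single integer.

Processing events:
Start: stock = 28
  Event 1 (sale 8): sell min(8,28)=8. stock: 28 - 8 = 20. total_sold = 8
  Event 2 (restock 24): 20 + 24 = 44
  Event 3 (sale 8): sell min(8,44)=8. stock: 44 - 8 = 36. total_sold = 16
  Event 4 (sale 7): sell min(7,36)=7. stock: 36 - 7 = 29. total_sold = 23
  Event 5 (adjust -2): 29 + -2 = 27
  Event 6 (restock 23): 27 + 23 = 50
  Event 7 (sale 17): sell min(17,50)=17. stock: 50 - 17 = 33. total_sold = 40
  Event 8 (restock 27): 33 + 27 = 60
  Event 9 (restock 38): 60 + 38 = 98
Final: stock = 98, total_sold = 40

Checking against threshold 10:
  After event 1: stock=20 > 10
  After event 2: stock=44 > 10
  After event 3: stock=36 > 10
  After event 4: stock=29 > 10
  After event 5: stock=27 > 10
  After event 6: stock=50 > 10
  After event 7: stock=33 > 10
  After event 8: stock=60 > 10
  After event 9: stock=98 > 10
Alert events: []. Count = 0

Answer: 0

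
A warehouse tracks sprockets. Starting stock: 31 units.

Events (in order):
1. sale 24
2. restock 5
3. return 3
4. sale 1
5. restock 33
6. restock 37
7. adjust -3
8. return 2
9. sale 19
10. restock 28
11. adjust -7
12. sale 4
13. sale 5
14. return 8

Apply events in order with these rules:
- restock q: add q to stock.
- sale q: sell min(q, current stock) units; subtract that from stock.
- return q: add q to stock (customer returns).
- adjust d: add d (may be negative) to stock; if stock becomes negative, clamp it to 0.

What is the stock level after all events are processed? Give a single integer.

Answer: 84

Derivation:
Processing events:
Start: stock = 31
  Event 1 (sale 24): sell min(24,31)=24. stock: 31 - 24 = 7. total_sold = 24
  Event 2 (restock 5): 7 + 5 = 12
  Event 3 (return 3): 12 + 3 = 15
  Event 4 (sale 1): sell min(1,15)=1. stock: 15 - 1 = 14. total_sold = 25
  Event 5 (restock 33): 14 + 33 = 47
  Event 6 (restock 37): 47 + 37 = 84
  Event 7 (adjust -3): 84 + -3 = 81
  Event 8 (return 2): 81 + 2 = 83
  Event 9 (sale 19): sell min(19,83)=19. stock: 83 - 19 = 64. total_sold = 44
  Event 10 (restock 28): 64 + 28 = 92
  Event 11 (adjust -7): 92 + -7 = 85
  Event 12 (sale 4): sell min(4,85)=4. stock: 85 - 4 = 81. total_sold = 48
  Event 13 (sale 5): sell min(5,81)=5. stock: 81 - 5 = 76. total_sold = 53
  Event 14 (return 8): 76 + 8 = 84
Final: stock = 84, total_sold = 53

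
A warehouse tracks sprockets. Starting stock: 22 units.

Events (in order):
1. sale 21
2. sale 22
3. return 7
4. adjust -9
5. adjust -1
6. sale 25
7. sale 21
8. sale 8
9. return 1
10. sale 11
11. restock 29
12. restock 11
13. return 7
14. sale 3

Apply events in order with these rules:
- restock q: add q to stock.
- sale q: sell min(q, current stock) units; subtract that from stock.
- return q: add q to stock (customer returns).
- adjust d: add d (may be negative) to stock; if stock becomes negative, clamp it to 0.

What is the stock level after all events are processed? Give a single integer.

Answer: 44

Derivation:
Processing events:
Start: stock = 22
  Event 1 (sale 21): sell min(21,22)=21. stock: 22 - 21 = 1. total_sold = 21
  Event 2 (sale 22): sell min(22,1)=1. stock: 1 - 1 = 0. total_sold = 22
  Event 3 (return 7): 0 + 7 = 7
  Event 4 (adjust -9): 7 + -9 = 0 (clamped to 0)
  Event 5 (adjust -1): 0 + -1 = 0 (clamped to 0)
  Event 6 (sale 25): sell min(25,0)=0. stock: 0 - 0 = 0. total_sold = 22
  Event 7 (sale 21): sell min(21,0)=0. stock: 0 - 0 = 0. total_sold = 22
  Event 8 (sale 8): sell min(8,0)=0. stock: 0 - 0 = 0. total_sold = 22
  Event 9 (return 1): 0 + 1 = 1
  Event 10 (sale 11): sell min(11,1)=1. stock: 1 - 1 = 0. total_sold = 23
  Event 11 (restock 29): 0 + 29 = 29
  Event 12 (restock 11): 29 + 11 = 40
  Event 13 (return 7): 40 + 7 = 47
  Event 14 (sale 3): sell min(3,47)=3. stock: 47 - 3 = 44. total_sold = 26
Final: stock = 44, total_sold = 26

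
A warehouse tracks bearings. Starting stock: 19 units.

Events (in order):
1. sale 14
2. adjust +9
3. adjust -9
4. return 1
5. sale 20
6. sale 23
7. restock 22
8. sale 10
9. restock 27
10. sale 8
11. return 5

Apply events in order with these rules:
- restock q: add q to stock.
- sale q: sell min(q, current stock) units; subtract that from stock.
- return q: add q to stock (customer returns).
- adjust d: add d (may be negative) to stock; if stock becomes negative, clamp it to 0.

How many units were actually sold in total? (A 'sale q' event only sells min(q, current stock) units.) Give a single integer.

Processing events:
Start: stock = 19
  Event 1 (sale 14): sell min(14,19)=14. stock: 19 - 14 = 5. total_sold = 14
  Event 2 (adjust +9): 5 + 9 = 14
  Event 3 (adjust -9): 14 + -9 = 5
  Event 4 (return 1): 5 + 1 = 6
  Event 5 (sale 20): sell min(20,6)=6. stock: 6 - 6 = 0. total_sold = 20
  Event 6 (sale 23): sell min(23,0)=0. stock: 0 - 0 = 0. total_sold = 20
  Event 7 (restock 22): 0 + 22 = 22
  Event 8 (sale 10): sell min(10,22)=10. stock: 22 - 10 = 12. total_sold = 30
  Event 9 (restock 27): 12 + 27 = 39
  Event 10 (sale 8): sell min(8,39)=8. stock: 39 - 8 = 31. total_sold = 38
  Event 11 (return 5): 31 + 5 = 36
Final: stock = 36, total_sold = 38

Answer: 38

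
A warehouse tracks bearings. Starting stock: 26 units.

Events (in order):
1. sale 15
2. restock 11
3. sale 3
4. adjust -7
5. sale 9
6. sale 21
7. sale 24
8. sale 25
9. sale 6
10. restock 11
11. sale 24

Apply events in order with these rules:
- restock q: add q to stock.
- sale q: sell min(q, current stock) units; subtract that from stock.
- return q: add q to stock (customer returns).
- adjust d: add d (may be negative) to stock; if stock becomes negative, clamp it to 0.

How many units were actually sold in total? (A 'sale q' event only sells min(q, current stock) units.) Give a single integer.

Processing events:
Start: stock = 26
  Event 1 (sale 15): sell min(15,26)=15. stock: 26 - 15 = 11. total_sold = 15
  Event 2 (restock 11): 11 + 11 = 22
  Event 3 (sale 3): sell min(3,22)=3. stock: 22 - 3 = 19. total_sold = 18
  Event 4 (adjust -7): 19 + -7 = 12
  Event 5 (sale 9): sell min(9,12)=9. stock: 12 - 9 = 3. total_sold = 27
  Event 6 (sale 21): sell min(21,3)=3. stock: 3 - 3 = 0. total_sold = 30
  Event 7 (sale 24): sell min(24,0)=0. stock: 0 - 0 = 0. total_sold = 30
  Event 8 (sale 25): sell min(25,0)=0. stock: 0 - 0 = 0. total_sold = 30
  Event 9 (sale 6): sell min(6,0)=0. stock: 0 - 0 = 0. total_sold = 30
  Event 10 (restock 11): 0 + 11 = 11
  Event 11 (sale 24): sell min(24,11)=11. stock: 11 - 11 = 0. total_sold = 41
Final: stock = 0, total_sold = 41

Answer: 41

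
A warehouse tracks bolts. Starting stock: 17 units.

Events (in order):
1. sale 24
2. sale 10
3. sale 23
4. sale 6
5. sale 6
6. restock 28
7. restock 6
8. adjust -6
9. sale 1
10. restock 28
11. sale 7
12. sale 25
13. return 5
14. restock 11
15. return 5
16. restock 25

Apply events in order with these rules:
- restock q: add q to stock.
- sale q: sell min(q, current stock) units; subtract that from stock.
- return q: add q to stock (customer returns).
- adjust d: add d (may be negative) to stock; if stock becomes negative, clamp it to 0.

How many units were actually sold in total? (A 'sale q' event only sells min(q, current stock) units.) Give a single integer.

Answer: 50

Derivation:
Processing events:
Start: stock = 17
  Event 1 (sale 24): sell min(24,17)=17. stock: 17 - 17 = 0. total_sold = 17
  Event 2 (sale 10): sell min(10,0)=0. stock: 0 - 0 = 0. total_sold = 17
  Event 3 (sale 23): sell min(23,0)=0. stock: 0 - 0 = 0. total_sold = 17
  Event 4 (sale 6): sell min(6,0)=0. stock: 0 - 0 = 0. total_sold = 17
  Event 5 (sale 6): sell min(6,0)=0. stock: 0 - 0 = 0. total_sold = 17
  Event 6 (restock 28): 0 + 28 = 28
  Event 7 (restock 6): 28 + 6 = 34
  Event 8 (adjust -6): 34 + -6 = 28
  Event 9 (sale 1): sell min(1,28)=1. stock: 28 - 1 = 27. total_sold = 18
  Event 10 (restock 28): 27 + 28 = 55
  Event 11 (sale 7): sell min(7,55)=7. stock: 55 - 7 = 48. total_sold = 25
  Event 12 (sale 25): sell min(25,48)=25. stock: 48 - 25 = 23. total_sold = 50
  Event 13 (return 5): 23 + 5 = 28
  Event 14 (restock 11): 28 + 11 = 39
  Event 15 (return 5): 39 + 5 = 44
  Event 16 (restock 25): 44 + 25 = 69
Final: stock = 69, total_sold = 50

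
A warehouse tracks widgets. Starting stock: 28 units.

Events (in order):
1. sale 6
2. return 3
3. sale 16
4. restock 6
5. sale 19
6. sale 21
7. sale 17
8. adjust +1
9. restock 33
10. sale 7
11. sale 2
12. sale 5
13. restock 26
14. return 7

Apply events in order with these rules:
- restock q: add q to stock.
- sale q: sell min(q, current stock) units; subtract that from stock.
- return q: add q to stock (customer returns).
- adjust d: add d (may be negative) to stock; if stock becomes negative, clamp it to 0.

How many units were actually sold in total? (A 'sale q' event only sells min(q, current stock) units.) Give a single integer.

Processing events:
Start: stock = 28
  Event 1 (sale 6): sell min(6,28)=6. stock: 28 - 6 = 22. total_sold = 6
  Event 2 (return 3): 22 + 3 = 25
  Event 3 (sale 16): sell min(16,25)=16. stock: 25 - 16 = 9. total_sold = 22
  Event 4 (restock 6): 9 + 6 = 15
  Event 5 (sale 19): sell min(19,15)=15. stock: 15 - 15 = 0. total_sold = 37
  Event 6 (sale 21): sell min(21,0)=0. stock: 0 - 0 = 0. total_sold = 37
  Event 7 (sale 17): sell min(17,0)=0. stock: 0 - 0 = 0. total_sold = 37
  Event 8 (adjust +1): 0 + 1 = 1
  Event 9 (restock 33): 1 + 33 = 34
  Event 10 (sale 7): sell min(7,34)=7. stock: 34 - 7 = 27. total_sold = 44
  Event 11 (sale 2): sell min(2,27)=2. stock: 27 - 2 = 25. total_sold = 46
  Event 12 (sale 5): sell min(5,25)=5. stock: 25 - 5 = 20. total_sold = 51
  Event 13 (restock 26): 20 + 26 = 46
  Event 14 (return 7): 46 + 7 = 53
Final: stock = 53, total_sold = 51

Answer: 51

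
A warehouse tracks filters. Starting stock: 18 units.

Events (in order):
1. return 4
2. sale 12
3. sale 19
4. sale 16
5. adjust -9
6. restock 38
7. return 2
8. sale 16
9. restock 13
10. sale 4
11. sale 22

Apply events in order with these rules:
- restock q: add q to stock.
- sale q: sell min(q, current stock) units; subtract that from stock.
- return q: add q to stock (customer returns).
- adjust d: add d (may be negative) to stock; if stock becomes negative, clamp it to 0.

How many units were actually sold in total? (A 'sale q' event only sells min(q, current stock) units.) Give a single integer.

Processing events:
Start: stock = 18
  Event 1 (return 4): 18 + 4 = 22
  Event 2 (sale 12): sell min(12,22)=12. stock: 22 - 12 = 10. total_sold = 12
  Event 3 (sale 19): sell min(19,10)=10. stock: 10 - 10 = 0. total_sold = 22
  Event 4 (sale 16): sell min(16,0)=0. stock: 0 - 0 = 0. total_sold = 22
  Event 5 (adjust -9): 0 + -9 = 0 (clamped to 0)
  Event 6 (restock 38): 0 + 38 = 38
  Event 7 (return 2): 38 + 2 = 40
  Event 8 (sale 16): sell min(16,40)=16. stock: 40 - 16 = 24. total_sold = 38
  Event 9 (restock 13): 24 + 13 = 37
  Event 10 (sale 4): sell min(4,37)=4. stock: 37 - 4 = 33. total_sold = 42
  Event 11 (sale 22): sell min(22,33)=22. stock: 33 - 22 = 11. total_sold = 64
Final: stock = 11, total_sold = 64

Answer: 64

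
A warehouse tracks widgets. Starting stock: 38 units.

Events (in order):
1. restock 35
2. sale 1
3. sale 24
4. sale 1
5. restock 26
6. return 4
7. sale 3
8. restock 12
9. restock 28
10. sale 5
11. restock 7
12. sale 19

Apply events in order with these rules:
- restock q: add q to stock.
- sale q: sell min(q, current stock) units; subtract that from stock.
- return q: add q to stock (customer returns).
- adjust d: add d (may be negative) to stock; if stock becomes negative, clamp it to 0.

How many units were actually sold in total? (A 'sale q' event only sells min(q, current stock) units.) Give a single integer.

Processing events:
Start: stock = 38
  Event 1 (restock 35): 38 + 35 = 73
  Event 2 (sale 1): sell min(1,73)=1. stock: 73 - 1 = 72. total_sold = 1
  Event 3 (sale 24): sell min(24,72)=24. stock: 72 - 24 = 48. total_sold = 25
  Event 4 (sale 1): sell min(1,48)=1. stock: 48 - 1 = 47. total_sold = 26
  Event 5 (restock 26): 47 + 26 = 73
  Event 6 (return 4): 73 + 4 = 77
  Event 7 (sale 3): sell min(3,77)=3. stock: 77 - 3 = 74. total_sold = 29
  Event 8 (restock 12): 74 + 12 = 86
  Event 9 (restock 28): 86 + 28 = 114
  Event 10 (sale 5): sell min(5,114)=5. stock: 114 - 5 = 109. total_sold = 34
  Event 11 (restock 7): 109 + 7 = 116
  Event 12 (sale 19): sell min(19,116)=19. stock: 116 - 19 = 97. total_sold = 53
Final: stock = 97, total_sold = 53

Answer: 53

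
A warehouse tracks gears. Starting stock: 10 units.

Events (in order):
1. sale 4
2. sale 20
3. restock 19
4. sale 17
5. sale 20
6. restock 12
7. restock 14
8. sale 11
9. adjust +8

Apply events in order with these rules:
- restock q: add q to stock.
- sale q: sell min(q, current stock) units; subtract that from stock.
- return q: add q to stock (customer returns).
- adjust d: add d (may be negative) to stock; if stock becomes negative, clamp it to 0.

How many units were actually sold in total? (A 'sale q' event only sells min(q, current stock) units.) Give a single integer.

Answer: 40

Derivation:
Processing events:
Start: stock = 10
  Event 1 (sale 4): sell min(4,10)=4. stock: 10 - 4 = 6. total_sold = 4
  Event 2 (sale 20): sell min(20,6)=6. stock: 6 - 6 = 0. total_sold = 10
  Event 3 (restock 19): 0 + 19 = 19
  Event 4 (sale 17): sell min(17,19)=17. stock: 19 - 17 = 2. total_sold = 27
  Event 5 (sale 20): sell min(20,2)=2. stock: 2 - 2 = 0. total_sold = 29
  Event 6 (restock 12): 0 + 12 = 12
  Event 7 (restock 14): 12 + 14 = 26
  Event 8 (sale 11): sell min(11,26)=11. stock: 26 - 11 = 15. total_sold = 40
  Event 9 (adjust +8): 15 + 8 = 23
Final: stock = 23, total_sold = 40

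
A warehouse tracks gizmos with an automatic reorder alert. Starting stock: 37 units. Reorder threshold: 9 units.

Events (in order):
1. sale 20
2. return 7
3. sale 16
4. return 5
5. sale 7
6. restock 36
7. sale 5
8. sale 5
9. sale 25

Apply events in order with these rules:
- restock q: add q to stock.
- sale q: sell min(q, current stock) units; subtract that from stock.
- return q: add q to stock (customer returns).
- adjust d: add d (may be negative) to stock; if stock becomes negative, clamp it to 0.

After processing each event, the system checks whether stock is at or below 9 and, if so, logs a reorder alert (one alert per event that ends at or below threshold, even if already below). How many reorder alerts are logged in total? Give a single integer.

Processing events:
Start: stock = 37
  Event 1 (sale 20): sell min(20,37)=20. stock: 37 - 20 = 17. total_sold = 20
  Event 2 (return 7): 17 + 7 = 24
  Event 3 (sale 16): sell min(16,24)=16. stock: 24 - 16 = 8. total_sold = 36
  Event 4 (return 5): 8 + 5 = 13
  Event 5 (sale 7): sell min(7,13)=7. stock: 13 - 7 = 6. total_sold = 43
  Event 6 (restock 36): 6 + 36 = 42
  Event 7 (sale 5): sell min(5,42)=5. stock: 42 - 5 = 37. total_sold = 48
  Event 8 (sale 5): sell min(5,37)=5. stock: 37 - 5 = 32. total_sold = 53
  Event 9 (sale 25): sell min(25,32)=25. stock: 32 - 25 = 7. total_sold = 78
Final: stock = 7, total_sold = 78

Checking against threshold 9:
  After event 1: stock=17 > 9
  After event 2: stock=24 > 9
  After event 3: stock=8 <= 9 -> ALERT
  After event 4: stock=13 > 9
  After event 5: stock=6 <= 9 -> ALERT
  After event 6: stock=42 > 9
  After event 7: stock=37 > 9
  After event 8: stock=32 > 9
  After event 9: stock=7 <= 9 -> ALERT
Alert events: [3, 5, 9]. Count = 3

Answer: 3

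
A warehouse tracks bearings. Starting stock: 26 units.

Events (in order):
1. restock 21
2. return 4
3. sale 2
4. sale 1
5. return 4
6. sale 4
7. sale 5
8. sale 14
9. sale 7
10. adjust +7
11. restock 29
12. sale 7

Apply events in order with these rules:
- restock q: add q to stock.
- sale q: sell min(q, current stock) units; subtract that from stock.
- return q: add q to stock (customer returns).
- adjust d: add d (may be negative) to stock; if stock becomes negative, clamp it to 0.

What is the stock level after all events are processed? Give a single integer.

Answer: 51

Derivation:
Processing events:
Start: stock = 26
  Event 1 (restock 21): 26 + 21 = 47
  Event 2 (return 4): 47 + 4 = 51
  Event 3 (sale 2): sell min(2,51)=2. stock: 51 - 2 = 49. total_sold = 2
  Event 4 (sale 1): sell min(1,49)=1. stock: 49 - 1 = 48. total_sold = 3
  Event 5 (return 4): 48 + 4 = 52
  Event 6 (sale 4): sell min(4,52)=4. stock: 52 - 4 = 48. total_sold = 7
  Event 7 (sale 5): sell min(5,48)=5. stock: 48 - 5 = 43. total_sold = 12
  Event 8 (sale 14): sell min(14,43)=14. stock: 43 - 14 = 29. total_sold = 26
  Event 9 (sale 7): sell min(7,29)=7. stock: 29 - 7 = 22. total_sold = 33
  Event 10 (adjust +7): 22 + 7 = 29
  Event 11 (restock 29): 29 + 29 = 58
  Event 12 (sale 7): sell min(7,58)=7. stock: 58 - 7 = 51. total_sold = 40
Final: stock = 51, total_sold = 40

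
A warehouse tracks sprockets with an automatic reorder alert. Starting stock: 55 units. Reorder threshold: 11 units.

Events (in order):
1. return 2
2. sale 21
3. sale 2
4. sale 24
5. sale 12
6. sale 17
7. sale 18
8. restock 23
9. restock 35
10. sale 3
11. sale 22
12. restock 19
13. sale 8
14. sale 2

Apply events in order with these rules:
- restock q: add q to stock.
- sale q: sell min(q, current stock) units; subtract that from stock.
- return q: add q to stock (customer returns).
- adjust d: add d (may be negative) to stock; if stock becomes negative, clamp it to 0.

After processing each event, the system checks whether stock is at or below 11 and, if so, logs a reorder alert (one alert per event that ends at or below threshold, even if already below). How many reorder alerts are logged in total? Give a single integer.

Answer: 4

Derivation:
Processing events:
Start: stock = 55
  Event 1 (return 2): 55 + 2 = 57
  Event 2 (sale 21): sell min(21,57)=21. stock: 57 - 21 = 36. total_sold = 21
  Event 3 (sale 2): sell min(2,36)=2. stock: 36 - 2 = 34. total_sold = 23
  Event 4 (sale 24): sell min(24,34)=24. stock: 34 - 24 = 10. total_sold = 47
  Event 5 (sale 12): sell min(12,10)=10. stock: 10 - 10 = 0. total_sold = 57
  Event 6 (sale 17): sell min(17,0)=0. stock: 0 - 0 = 0. total_sold = 57
  Event 7 (sale 18): sell min(18,0)=0. stock: 0 - 0 = 0. total_sold = 57
  Event 8 (restock 23): 0 + 23 = 23
  Event 9 (restock 35): 23 + 35 = 58
  Event 10 (sale 3): sell min(3,58)=3. stock: 58 - 3 = 55. total_sold = 60
  Event 11 (sale 22): sell min(22,55)=22. stock: 55 - 22 = 33. total_sold = 82
  Event 12 (restock 19): 33 + 19 = 52
  Event 13 (sale 8): sell min(8,52)=8. stock: 52 - 8 = 44. total_sold = 90
  Event 14 (sale 2): sell min(2,44)=2. stock: 44 - 2 = 42. total_sold = 92
Final: stock = 42, total_sold = 92

Checking against threshold 11:
  After event 1: stock=57 > 11
  After event 2: stock=36 > 11
  After event 3: stock=34 > 11
  After event 4: stock=10 <= 11 -> ALERT
  After event 5: stock=0 <= 11 -> ALERT
  After event 6: stock=0 <= 11 -> ALERT
  After event 7: stock=0 <= 11 -> ALERT
  After event 8: stock=23 > 11
  After event 9: stock=58 > 11
  After event 10: stock=55 > 11
  After event 11: stock=33 > 11
  After event 12: stock=52 > 11
  After event 13: stock=44 > 11
  After event 14: stock=42 > 11
Alert events: [4, 5, 6, 7]. Count = 4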